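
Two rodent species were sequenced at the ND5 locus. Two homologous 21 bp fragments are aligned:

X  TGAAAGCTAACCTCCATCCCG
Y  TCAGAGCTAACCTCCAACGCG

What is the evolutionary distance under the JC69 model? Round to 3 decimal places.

The sequences differ at 4 of 21 sites (2, 4, 17, 19), so p = 4/21 ≈ 0.190476.
d = −(3/4) ln(1 − 4p/3) = −0.75 ln(1 − 0.253968) = −0.75 ln(0.746032)
  = −0.75 × (-0.292987) = 0.219740 substitutions/site.

0.220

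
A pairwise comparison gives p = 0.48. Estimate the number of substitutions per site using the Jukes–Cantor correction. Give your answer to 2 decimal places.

0.77

d = −(3/4) ln(1 − 4p/3) = −0.75 ln(1 − 0.64) = −0.75 ln(0.36)
  = −0.75 × (-1.021651) = 0.766238 substitutions/site.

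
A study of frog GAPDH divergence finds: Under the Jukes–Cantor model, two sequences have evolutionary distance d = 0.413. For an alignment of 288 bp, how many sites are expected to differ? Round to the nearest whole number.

91

Invert JC69: p = (3/4)(1 − e^(−4d/3)) = 0.75 × (1 − e^(-0.550667)) = 0.75 × (1 − 0.576565) = 0.317576.
Expected differing sites = pL ≈ 0.317576 × 288 = 91.461888 ≈ 91.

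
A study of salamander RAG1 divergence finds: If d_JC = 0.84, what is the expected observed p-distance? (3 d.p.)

0.505

p = (3/4)(1 − e^(−4d/3)) = 0.75 × (1 − e^(-1.12)) = 0.75 × (1 − 0.326280) = 0.505290.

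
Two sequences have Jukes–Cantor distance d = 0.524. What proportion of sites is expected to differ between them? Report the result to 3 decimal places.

0.377

p = (3/4)(1 − e^(−4d/3)) = 0.75 × (1 − e^(-0.698667)) = 0.75 × (1 − 0.497248) = 0.377064.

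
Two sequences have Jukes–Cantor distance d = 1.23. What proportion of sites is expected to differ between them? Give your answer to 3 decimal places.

p = (3/4)(1 − e^(−4d/3)) = 0.75 × (1 − e^(-1.64)) = 0.75 × (1 − 0.193980) = 0.604515.

0.605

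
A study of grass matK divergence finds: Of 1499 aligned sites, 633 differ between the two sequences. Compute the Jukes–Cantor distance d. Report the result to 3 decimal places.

0.621

p = 633/1499 ≈ 0.422282.
d = −(3/4) ln(1 − 4p/3) = −0.75 ln(1 − 0.563043) = −0.75 ln(0.436957)
  = −0.75 × (-0.827920) = 0.620940 substitutions/site.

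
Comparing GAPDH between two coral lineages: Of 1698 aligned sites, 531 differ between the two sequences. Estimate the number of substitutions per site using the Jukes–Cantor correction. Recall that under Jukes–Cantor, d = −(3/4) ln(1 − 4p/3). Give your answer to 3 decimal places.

0.405

p = 531/1698 ≈ 0.312721.
d = −(3/4) ln(1 − 4p/3) = −0.75 ln(1 − 0.416961) = −0.75 ln(0.583039)
  = −0.75 × (-0.539501) = 0.404626 substitutions/site.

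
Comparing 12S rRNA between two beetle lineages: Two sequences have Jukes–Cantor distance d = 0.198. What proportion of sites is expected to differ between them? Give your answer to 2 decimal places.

p = (3/4)(1 − e^(−4d/3)) = 0.75 × (1 − e^(-0.264)) = 0.75 × (1 − 0.767974) = 0.174020.

0.17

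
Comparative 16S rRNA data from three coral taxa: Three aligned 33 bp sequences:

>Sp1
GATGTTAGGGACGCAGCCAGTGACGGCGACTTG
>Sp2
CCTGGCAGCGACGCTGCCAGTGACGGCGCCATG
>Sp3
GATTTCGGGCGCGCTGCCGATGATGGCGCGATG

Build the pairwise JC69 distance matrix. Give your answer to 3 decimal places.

Sp1–Sp2: 8/33 sites differ → p ≈ 0.242424, d = −0.75 ln(1 − 0.323232) = 0.292820 ≈ 0.293.
Sp1–Sp3: 12/33 sites differ → p ≈ 0.363636, d = −0.75 ln(1 − 0.484848) = 0.497470 ≈ 0.497.
Sp2–Sp3: 12/33 sites differ → p ≈ 0.363636, d = −0.75 ln(1 − 0.484848) = 0.497470 ≈ 0.497.

d(Sp1,Sp2) = 0.293, d(Sp1,Sp3) = 0.497, d(Sp2,Sp3) = 0.497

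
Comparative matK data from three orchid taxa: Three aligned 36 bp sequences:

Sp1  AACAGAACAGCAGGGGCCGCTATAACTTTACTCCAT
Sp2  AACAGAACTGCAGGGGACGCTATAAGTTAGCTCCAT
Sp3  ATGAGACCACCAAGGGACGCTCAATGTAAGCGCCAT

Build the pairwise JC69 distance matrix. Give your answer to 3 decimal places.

d(Sp1,Sp2) = 0.154, d(Sp1,Sp3) = 0.548, d(Sp2,Sp3) = 0.392

Sp1–Sp2: 5/36 sites differ → p ≈ 0.138889, d = −0.75 ln(1 − 0.185185) = 0.153596 ≈ 0.154.
Sp1–Sp3: 14/36 sites differ → p ≈ 0.388889, d = −0.75 ln(1 − 0.518519) = 0.548166 ≈ 0.548.
Sp2–Sp3: 11/36 sites differ → p ≈ 0.305556, d = −0.75 ln(1 − 0.407408) = 0.392437 ≈ 0.392.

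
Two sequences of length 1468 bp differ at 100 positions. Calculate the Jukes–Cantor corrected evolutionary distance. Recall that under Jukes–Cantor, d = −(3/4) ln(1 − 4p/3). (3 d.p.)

0.071

p = 100/1468 ≈ 0.06812.
d = −(3/4) ln(1 − 4p/3) = −0.75 ln(1 − 0.090827) = −0.75 ln(0.909173)
  = −0.75 × (-0.095220) = 0.071415 substitutions/site.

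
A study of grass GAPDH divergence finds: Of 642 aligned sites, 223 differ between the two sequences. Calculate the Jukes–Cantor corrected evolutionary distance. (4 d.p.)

0.4665

p = 223/642 ≈ 0.347352.
d = −(3/4) ln(1 − 4p/3) = −0.75 ln(1 − 0.463136) = −0.75 ln(0.536864)
  = −0.75 × (-0.622010) = 0.466508 substitutions/site.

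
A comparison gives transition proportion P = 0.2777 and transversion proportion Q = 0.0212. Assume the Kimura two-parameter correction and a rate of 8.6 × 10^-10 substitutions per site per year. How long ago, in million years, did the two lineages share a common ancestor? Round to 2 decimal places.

Under the Kimura two-parameter model, d = −½ ln(1 − 2P − Q) − ¼ ln(1 − 2Q).
1 − 2P − Q = 0.4234, giving −½ ln(0.4234) = 0.429719.
1 − 2Q = 0.9576, giving −¼ ln(0.9576) = 0.010831.
d = 0.429719 + 0.010831 = 0.440550.
Under a molecular clock d = 2μt, so t = d/(2μ) = 0.440550 / (2 × 8.6 × 10^-10) = 256.13 million years.

256.13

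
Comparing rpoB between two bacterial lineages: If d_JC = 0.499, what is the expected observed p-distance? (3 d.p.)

p = (3/4)(1 − e^(−4d/3)) = 0.75 × (1 − e^(-0.665333)) = 0.75 × (1 − 0.514102) = 0.364424.

0.364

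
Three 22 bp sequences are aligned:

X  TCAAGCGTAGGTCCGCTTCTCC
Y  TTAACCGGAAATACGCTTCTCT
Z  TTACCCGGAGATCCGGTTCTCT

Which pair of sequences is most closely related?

Y and Z

X–Y: 7/22 differ, p = 0.318, d = 0.414.
X–Z: 7/22 differ, p = 0.318, d = 0.414.
Y–Z: 4/22 differ, p = 0.182, d = 0.208.
The smallest distance is between Y and Z.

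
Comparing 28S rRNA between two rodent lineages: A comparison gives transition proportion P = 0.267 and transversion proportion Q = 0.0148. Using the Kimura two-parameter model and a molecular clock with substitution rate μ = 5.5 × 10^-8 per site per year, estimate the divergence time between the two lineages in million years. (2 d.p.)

Under the Kimura two-parameter model, d = −½ ln(1 − 2P − Q) − ¼ ln(1 − 2Q).
1 − 2P − Q = 0.4512, giving −½ ln(0.4512) = 0.397922.
1 − 2Q = 0.9704, giving −¼ ln(0.9704) = 0.007512.
d = 0.397922 + 0.007512 = 0.405434.
Under a molecular clock d = 2μt, so t = d/(2μ) = 0.405434 / (2 × 5.5 × 10^-8) = 3.69 million years.

3.69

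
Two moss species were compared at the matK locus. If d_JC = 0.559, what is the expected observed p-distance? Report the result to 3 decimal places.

p = (3/4)(1 − e^(−4d/3)) = 0.75 × (1 − e^(-0.745333)) = 0.75 × (1 − 0.474576) = 0.394068.

0.394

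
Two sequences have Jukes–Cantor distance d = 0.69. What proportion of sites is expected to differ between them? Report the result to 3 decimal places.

0.451

p = (3/4)(1 − e^(−4d/3)) = 0.75 × (1 − e^(-0.92)) = 0.75 × (1 − 0.398519) = 0.451111.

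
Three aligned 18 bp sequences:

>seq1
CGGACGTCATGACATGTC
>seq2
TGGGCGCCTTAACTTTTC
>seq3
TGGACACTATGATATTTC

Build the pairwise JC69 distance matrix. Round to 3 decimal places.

seq1–seq2: 7/18 sites differ → p ≈ 0.388889, d = −0.75 ln(1 − 0.518519) = 0.548166 ≈ 0.548.
seq1–seq3: 6/18 sites differ → p ≈ 0.333333, d = −0.75 ln(1 − 0.444444) = 0.440839 ≈ 0.441.
seq2–seq3: 7/18 sites differ → p ≈ 0.388889, d = −0.75 ln(1 − 0.518519) = 0.548166 ≈ 0.548.

d(seq1,seq2) = 0.548, d(seq1,seq3) = 0.441, d(seq2,seq3) = 0.548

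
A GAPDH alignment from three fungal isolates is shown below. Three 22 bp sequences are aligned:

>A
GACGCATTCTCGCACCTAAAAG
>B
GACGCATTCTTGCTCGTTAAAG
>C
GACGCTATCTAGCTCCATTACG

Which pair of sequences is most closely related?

A–B: 4/22 differ, p = 0.182, d = 0.208.
A–C: 8/22 differ, p = 0.364, d = 0.497.
B–C: 7/22 differ, p = 0.318, d = 0.414.
The smallest distance is between A and B.

A and B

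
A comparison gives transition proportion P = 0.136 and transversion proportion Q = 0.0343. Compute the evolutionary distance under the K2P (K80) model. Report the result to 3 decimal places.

Under the Kimura two-parameter model, d = −½ ln(1 − 2P − Q) − ¼ ln(1 − 2Q).
1 − 2P − Q = 0.6937, giving −½ ln(0.6937) = 0.182858.
1 − 2Q = 0.9314, giving −¼ ln(0.9314) = 0.017767.
d = 0.182858 + 0.017767 = 0.200625.

0.201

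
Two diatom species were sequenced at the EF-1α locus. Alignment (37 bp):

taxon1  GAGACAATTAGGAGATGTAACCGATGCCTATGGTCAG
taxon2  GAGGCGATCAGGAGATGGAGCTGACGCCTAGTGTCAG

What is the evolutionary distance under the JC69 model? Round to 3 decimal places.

The sequences differ at 9 of 37 sites (4, 6, 9, 18, 20, 22, 25, 31, 32), so p = 9/37 ≈ 0.243243.
d = −(3/4) ln(1 − 4p/3) = −0.75 ln(1 − 0.324324) = −0.75 ln(0.675676)
  = −0.75 × (-0.392042) = 0.294032 substitutions/site.

0.294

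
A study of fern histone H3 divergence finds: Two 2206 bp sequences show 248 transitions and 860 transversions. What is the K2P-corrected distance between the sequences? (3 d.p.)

0.855

P = 248/2206 ≈ 0.112421 and Q = 860/2206 ≈ 0.389846.
Under the Kimura two-parameter model, d = −½ ln(1 − 2P − Q) − ¼ ln(1 − 2Q).
1 − 2P − Q = 0.385312, giving −½ ln(0.385312) = 0.476851.
1 − 2Q = 0.220308, giving −¼ ln(0.220308) = 0.378182.
d = 0.476851 + 0.378182 = 0.855033.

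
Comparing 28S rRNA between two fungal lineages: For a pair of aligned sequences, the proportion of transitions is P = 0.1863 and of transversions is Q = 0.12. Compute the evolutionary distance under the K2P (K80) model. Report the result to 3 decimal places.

Under the Kimura two-parameter model, d = −½ ln(1 − 2P − Q) − ¼ ln(1 − 2Q).
1 − 2P − Q = 0.5074, giving −½ ln(0.5074) = 0.339228.
1 − 2Q = 0.76, giving −¼ ln(0.76) = 0.068609.
d = 0.339228 + 0.068609 = 0.407837.

0.408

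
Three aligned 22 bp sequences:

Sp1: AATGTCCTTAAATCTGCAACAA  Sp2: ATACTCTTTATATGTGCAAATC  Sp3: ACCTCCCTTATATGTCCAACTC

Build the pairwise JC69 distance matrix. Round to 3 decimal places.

d(Sp1,Sp2) = 0.591, d(Sp1,Sp3) = 0.591, d(Sp2,Sp3) = 0.414

Sp1–Sp2: 9/22 sites differ → p ≈ 0.409091, d = −0.75 ln(1 − 0.545455) = 0.591344 ≈ 0.591.
Sp1–Sp3: 9/22 sites differ → p ≈ 0.409091, d = −0.75 ln(1 − 0.545455) = 0.591344 ≈ 0.591.
Sp2–Sp3: 7/22 sites differ → p ≈ 0.318182, d = −0.75 ln(1 − 0.424243) = 0.414052 ≈ 0.414.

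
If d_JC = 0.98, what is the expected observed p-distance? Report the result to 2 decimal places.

0.55

p = (3/4)(1 − e^(−4d/3)) = 0.75 × (1 − e^(-1.306667)) = 0.75 × (1 − 0.270721) = 0.546959.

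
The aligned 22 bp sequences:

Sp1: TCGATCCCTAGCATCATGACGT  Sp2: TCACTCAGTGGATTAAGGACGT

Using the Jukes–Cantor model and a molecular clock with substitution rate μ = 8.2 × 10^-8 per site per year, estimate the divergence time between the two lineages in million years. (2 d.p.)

3.61

The sequences differ at 9 of 22 sites (3, 4, 7, 8, 10, 12, 13, 15, 17), so p = 9/22 ≈ 0.409091.
d = −(3/4) ln(1 − 4p/3) = −0.75 ln(1 − 0.545455) = −0.75 ln(0.454545)
  = −0.75 × (-0.788458) = 0.591344 substitutions/site.
Under a molecular clock d = 2μt, so t = d/(2μ) = 0.591344 / (2 × 8.2 × 10^-8) = 3.61 million years.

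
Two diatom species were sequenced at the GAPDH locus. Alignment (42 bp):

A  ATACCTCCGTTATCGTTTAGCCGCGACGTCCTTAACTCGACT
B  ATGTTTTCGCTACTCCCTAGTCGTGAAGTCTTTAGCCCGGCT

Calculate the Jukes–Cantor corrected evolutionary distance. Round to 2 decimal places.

The sequences differ at 17 of 42 sites, so p = 17/42 ≈ 0.404762.
d = −(3/4) ln(1 − 4p/3) = −0.75 ln(1 − 0.539683) = −0.75 ln(0.460317)
  = −0.75 × (-0.775840) = 0.581880 substitutions/site.

0.58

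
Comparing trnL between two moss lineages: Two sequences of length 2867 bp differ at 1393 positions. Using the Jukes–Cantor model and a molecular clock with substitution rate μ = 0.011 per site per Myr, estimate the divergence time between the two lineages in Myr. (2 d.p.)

p = 1393/2867 ≈ 0.485874.
d = −(3/4) ln(1 − 4p/3) = −0.75 ln(1 − 0.647832) = −0.75 ln(0.352168)
  = −0.75 × (-1.043647) = 0.782735 substitutions/site.
Under a molecular clock d = 2μt, so t = d/(2μ) = 0.782735 / (2 × 0.011) = 35.58 Myr.

35.58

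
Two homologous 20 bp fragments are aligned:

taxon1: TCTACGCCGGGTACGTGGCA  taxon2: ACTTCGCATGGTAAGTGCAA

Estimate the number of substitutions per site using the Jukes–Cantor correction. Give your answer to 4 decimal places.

0.4715

The sequences differ at 7 of 20 sites (1, 4, 8, 9, 14, 18, 19), so p = 7/20 = 0.35.
d = −(3/4) ln(1 − 4p/3) = −0.75 ln(1 − 0.466667) = −0.75 ln(0.533333)
  = −0.75 × (-0.628609) = 0.471457 substitutions/site.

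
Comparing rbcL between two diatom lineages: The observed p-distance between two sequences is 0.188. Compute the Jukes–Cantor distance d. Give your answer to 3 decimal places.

0.216

d = −(3/4) ln(1 − 4p/3) = −0.75 ln(1 − 0.250667) = −0.75 ln(0.749333)
  = −0.75 × (-0.288572) = 0.216429 substitutions/site.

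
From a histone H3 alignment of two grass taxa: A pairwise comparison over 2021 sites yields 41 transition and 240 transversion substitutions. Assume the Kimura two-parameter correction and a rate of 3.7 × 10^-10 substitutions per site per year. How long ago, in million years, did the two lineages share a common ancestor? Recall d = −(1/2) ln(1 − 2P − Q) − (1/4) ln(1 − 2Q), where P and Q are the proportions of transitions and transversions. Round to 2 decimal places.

208.87

P = 41/2021 ≈ 0.020287 and Q = 240/2021 ≈ 0.118753.
Under the Kimura two-parameter model, d = −½ ln(1 − 2P − Q) − ¼ ln(1 − 2Q).
1 − 2P − Q = 0.840673, giving −½ ln(0.840673) = 0.086776.
1 − 2Q = 0.762494, giving −¼ ln(0.762494) = 0.067790.
d = 0.086776 + 0.067790 = 0.154566.
Under a molecular clock d = 2μt, so t = d/(2μ) = 0.154566 / (2 × 3.7 × 10^-10) = 208.87 million years.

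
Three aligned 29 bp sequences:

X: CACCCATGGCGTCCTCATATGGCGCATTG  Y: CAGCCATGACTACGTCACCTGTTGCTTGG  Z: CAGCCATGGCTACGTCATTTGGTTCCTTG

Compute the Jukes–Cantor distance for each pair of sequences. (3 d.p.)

X–Y: 11/29 sites differ → p ≈ 0.37931, d = −0.75 ln(1 − 0.505747) = 0.528531 ≈ 0.529.
X–Z: 8/29 sites differ → p ≈ 0.275862, d = −0.75 ln(1 − 0.367816) = 0.343931 ≈ 0.344.
Y–Z: 7/29 sites differ → p ≈ 0.241379, d = −0.75 ln(1 − 0.321839) = 0.291278 ≈ 0.291.

d(X,Y) = 0.529, d(X,Z) = 0.344, d(Y,Z) = 0.291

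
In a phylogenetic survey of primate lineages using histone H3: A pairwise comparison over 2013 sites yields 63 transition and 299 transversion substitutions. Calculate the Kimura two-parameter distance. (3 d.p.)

P = 63/2013 ≈ 0.031297 and Q = 299/2013 ≈ 0.148535.
Under the Kimura two-parameter model, d = −½ ln(1 − 2P − Q) − ¼ ln(1 − 2Q).
1 − 2P − Q = 0.788871, giving −½ ln(0.788871) = 0.118576.
1 − 2Q = 0.70293, giving −¼ ln(0.70293) = 0.088124.
d = 0.118576 + 0.088124 = 0.206700.

0.207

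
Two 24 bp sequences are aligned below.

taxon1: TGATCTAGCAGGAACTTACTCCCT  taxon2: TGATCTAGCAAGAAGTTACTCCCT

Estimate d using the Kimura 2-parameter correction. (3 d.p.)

Of 24 sites, 1 differences are transitions and 1 are transversions, so P = 1/24 ≈ 0.041667 and Q = 1/24 ≈ 0.041667.
Under the Kimura two-parameter model, d = −½ ln(1 − 2P − Q) − ¼ ln(1 − 2Q).
1 − 2P − Q = 0.874999, giving −½ ln(0.874999) = 0.066766.
1 − 2Q = 0.916666, giving −¼ ln(0.916666) = 0.021753.
d = 0.066766 + 0.021753 = 0.088519.

0.089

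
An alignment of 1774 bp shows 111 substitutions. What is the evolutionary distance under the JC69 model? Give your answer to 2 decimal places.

p = 111/1774 ≈ 0.06257.
d = −(3/4) ln(1 − 4p/3) = −0.75 ln(1 − 0.083427) = −0.75 ln(0.916573)
  = −0.75 × (-0.087114) = 0.065336 substitutions/site.

0.07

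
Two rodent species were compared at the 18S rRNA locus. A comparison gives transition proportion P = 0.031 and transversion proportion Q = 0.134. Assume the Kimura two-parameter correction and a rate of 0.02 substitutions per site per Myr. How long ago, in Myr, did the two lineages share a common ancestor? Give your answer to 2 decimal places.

Under the Kimura two-parameter model, d = −½ ln(1 − 2P − Q) − ¼ ln(1 − 2Q).
1 − 2P − Q = 0.804, giving −½ ln(0.804) = 0.109078.
1 − 2Q = 0.732, giving −¼ ln(0.732) = 0.077994.
d = 0.109078 + 0.077994 = 0.187072.
Under a molecular clock d = 2μt, so t = d/(2μ) = 0.187072 / (2 × 0.02) = 4.68 Myr.

4.68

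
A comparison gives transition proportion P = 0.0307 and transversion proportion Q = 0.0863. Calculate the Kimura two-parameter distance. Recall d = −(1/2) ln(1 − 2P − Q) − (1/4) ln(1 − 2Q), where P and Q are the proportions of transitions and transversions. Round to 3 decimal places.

Under the Kimura two-parameter model, d = −½ ln(1 − 2P − Q) − ¼ ln(1 − 2Q).
1 − 2P − Q = 0.8523, giving −½ ln(0.8523) = 0.079908.
1 − 2Q = 0.8274, giving −¼ ln(0.8274) = 0.047367.
d = 0.079908 + 0.047367 = 0.127275.

0.127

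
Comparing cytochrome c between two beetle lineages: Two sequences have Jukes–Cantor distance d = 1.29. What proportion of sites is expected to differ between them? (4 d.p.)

p = (3/4)(1 − e^(−4d/3)) = 0.75 × (1 − e^(-1.72)) = 0.75 × (1 − 0.179066) = 0.615701.

0.6157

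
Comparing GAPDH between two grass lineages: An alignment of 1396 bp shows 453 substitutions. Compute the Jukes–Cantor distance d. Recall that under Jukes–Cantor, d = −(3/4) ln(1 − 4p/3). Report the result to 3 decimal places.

p = 453/1396 ≈ 0.324499.
d = −(3/4) ln(1 − 4p/3) = −0.75 ln(1 − 0.432665) = −0.75 ln(0.567335)
  = −0.75 × (-0.566805) = 0.425104 substitutions/site.

0.425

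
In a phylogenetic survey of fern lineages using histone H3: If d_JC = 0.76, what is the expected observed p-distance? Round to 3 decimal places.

p = (3/4)(1 − e^(−4d/3)) = 0.75 × (1 − e^(-1.013333)) = 0.75 × (1 − 0.363007) = 0.477745.

0.478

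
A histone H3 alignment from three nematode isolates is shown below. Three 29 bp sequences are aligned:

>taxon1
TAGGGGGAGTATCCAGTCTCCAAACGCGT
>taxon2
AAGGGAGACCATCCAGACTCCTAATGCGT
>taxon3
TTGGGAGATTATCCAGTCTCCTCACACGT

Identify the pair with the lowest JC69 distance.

taxon1 and taxon3

taxon1–taxon2: 7/29 differ, p = 0.241, d = 0.291.
taxon1–taxon3: 6/29 differ, p = 0.207, d = 0.242.
taxon2–taxon3: 8/29 differ, p = 0.276, d = 0.344.
The smallest distance is between taxon1 and taxon3.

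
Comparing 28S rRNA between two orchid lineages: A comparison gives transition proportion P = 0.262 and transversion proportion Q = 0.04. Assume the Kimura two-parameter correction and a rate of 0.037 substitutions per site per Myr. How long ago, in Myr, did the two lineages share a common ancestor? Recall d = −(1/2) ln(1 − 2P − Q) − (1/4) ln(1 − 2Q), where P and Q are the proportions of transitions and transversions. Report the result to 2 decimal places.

5.89

Under the Kimura two-parameter model, d = −½ ln(1 − 2P − Q) − ¼ ln(1 − 2Q).
1 − 2P − Q = 0.436, giving −½ ln(0.436) = 0.415057.
1 − 2Q = 0.92, giving −¼ ln(0.92) = 0.020845.
d = 0.415057 + 0.020845 = 0.435902.
Under a molecular clock d = 2μt, so t = d/(2μ) = 0.435902 / (2 × 0.037) = 5.89 Myr.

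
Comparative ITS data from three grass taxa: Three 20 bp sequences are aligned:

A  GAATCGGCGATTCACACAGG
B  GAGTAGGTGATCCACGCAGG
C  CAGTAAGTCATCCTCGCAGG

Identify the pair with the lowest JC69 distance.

A–B: 5/20 differ, p = 0.250, d = 0.304.
A–C: 9/20 differ, p = 0.450, d = 0.687.
B–C: 4/20 differ, p = 0.200, d = 0.233.
The smallest distance is between B and C.

B and C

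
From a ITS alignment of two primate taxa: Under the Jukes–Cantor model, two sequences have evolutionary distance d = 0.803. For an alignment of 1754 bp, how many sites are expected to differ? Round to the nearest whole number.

Invert JC69: p = (3/4)(1 − e^(−4d/3)) = 0.75 × (1 − e^(-1.070667)) = 0.75 × (1 − 0.342780) = 0.492915.
Expected differing sites = pL ≈ 0.492915 × 1754 = 864.57291 ≈ 865.

865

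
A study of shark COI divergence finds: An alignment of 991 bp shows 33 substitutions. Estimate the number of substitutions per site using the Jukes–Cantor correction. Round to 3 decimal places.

0.034

p = 33/991 ≈ 0.0333.
d = −(3/4) ln(1 − 4p/3) = −0.75 ln(1 − 0.0444) = −0.75 ln(0.9556)
  = −0.75 × (-0.045416) = 0.034062 substitutions/site.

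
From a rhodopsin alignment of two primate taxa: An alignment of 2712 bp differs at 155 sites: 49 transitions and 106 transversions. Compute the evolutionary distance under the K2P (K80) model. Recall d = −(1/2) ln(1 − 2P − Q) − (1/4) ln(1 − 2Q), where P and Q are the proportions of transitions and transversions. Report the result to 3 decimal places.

P = 49/2712 ≈ 0.018068 and Q = 106/2712 ≈ 0.039086.
Under the Kimura two-parameter model, d = −½ ln(1 − 2P − Q) − ¼ ln(1 − 2Q).
1 − 2P − Q = 0.924778, giving −½ ln(0.924778) = 0.039101.
1 − 2Q = 0.921828, giving −¼ ln(0.921828) = 0.020349.
d = 0.039101 + 0.020349 = 0.059450.

0.059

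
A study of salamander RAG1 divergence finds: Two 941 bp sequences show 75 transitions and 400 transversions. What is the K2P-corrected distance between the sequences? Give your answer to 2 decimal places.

P = 75/941 ≈ 0.079702 and Q = 400/941 ≈ 0.42508.
Under the Kimura two-parameter model, d = −½ ln(1 − 2P − Q) − ¼ ln(1 − 2Q).
1 − 2P − Q = 0.415516, giving −½ ln(0.415516) = 0.439117.
1 − 2Q = 0.14984, giving −¼ ln(0.14984) = 0.474547.
d = 0.439117 + 0.474547 = 0.913664.

0.91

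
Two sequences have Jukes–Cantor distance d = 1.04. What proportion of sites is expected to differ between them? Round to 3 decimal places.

0.563

p = (3/4)(1 − e^(−4d/3)) = 0.75 × (1 − e^(-1.386667)) = 0.75 × (1 − 0.249907) = 0.562570.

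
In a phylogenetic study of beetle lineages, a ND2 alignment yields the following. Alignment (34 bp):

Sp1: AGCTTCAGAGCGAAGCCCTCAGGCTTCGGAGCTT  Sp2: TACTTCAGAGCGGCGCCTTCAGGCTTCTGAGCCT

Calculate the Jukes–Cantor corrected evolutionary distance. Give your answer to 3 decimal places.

0.241

The sequences differ at 7 of 34 sites (1, 2, 13, 14, 18, 28, 33), so p = 7/34 ≈ 0.205882.
d = −(3/4) ln(1 − 4p/3) = −0.75 ln(1 − 0.274509) = −0.75 ln(0.725491)
  = −0.75 × (-0.320907) = 0.240680 substitutions/site.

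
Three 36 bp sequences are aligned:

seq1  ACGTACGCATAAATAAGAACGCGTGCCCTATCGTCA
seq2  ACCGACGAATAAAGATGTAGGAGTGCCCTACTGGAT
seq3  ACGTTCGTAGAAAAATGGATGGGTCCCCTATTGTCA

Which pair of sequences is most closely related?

seq1 and seq3

seq1–seq2: 13/36 differ, p = 0.361, d = 0.493.
seq1–seq3: 10/36 differ, p = 0.278, d = 0.347.
seq2–seq3: 14/36 differ, p = 0.389, d = 0.548.
The smallest distance is between seq1 and seq3.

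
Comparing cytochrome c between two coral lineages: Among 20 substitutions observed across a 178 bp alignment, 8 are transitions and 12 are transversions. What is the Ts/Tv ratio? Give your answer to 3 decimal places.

0.667

R = 8/12 = 0.666666… ≈ 0.667 (to 3 d.p.).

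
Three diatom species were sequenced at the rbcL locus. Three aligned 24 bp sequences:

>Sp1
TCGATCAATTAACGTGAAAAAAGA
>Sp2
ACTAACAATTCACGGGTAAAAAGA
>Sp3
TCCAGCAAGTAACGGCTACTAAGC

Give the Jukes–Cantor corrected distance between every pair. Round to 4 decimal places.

Sp1–Sp2: 6/24 sites differ → p = 0.25, d = −0.75 ln(1 − 0.333333) = 0.304098 ≈ 0.3041.
Sp1–Sp3: 9/24 sites differ → p = 0.375, d = −0.75 ln(1 − 0.5) = 0.519860 ≈ 0.5199.
Sp2–Sp3: 9/24 sites differ → p = 0.375, d = −0.75 ln(1 − 0.5) = 0.519860 ≈ 0.5199.

d(Sp1,Sp2) = 0.3041, d(Sp1,Sp3) = 0.5199, d(Sp2,Sp3) = 0.5199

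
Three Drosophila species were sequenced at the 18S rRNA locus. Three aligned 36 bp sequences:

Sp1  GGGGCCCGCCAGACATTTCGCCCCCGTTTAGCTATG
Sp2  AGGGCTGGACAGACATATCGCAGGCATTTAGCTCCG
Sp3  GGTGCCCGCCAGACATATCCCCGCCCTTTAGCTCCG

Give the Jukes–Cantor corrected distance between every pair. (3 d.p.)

Sp1–Sp2: 11/36 sites differ → p ≈ 0.305556, d = −0.75 ln(1 − 0.407408) = 0.392437 ≈ 0.392.
Sp1–Sp3: 7/36 sites differ → p ≈ 0.194444, d = −0.75 ln(1 − 0.259259) = 0.225078 ≈ 0.225.
Sp2–Sp3: 9/36 sites differ → p = 0.25, d = −0.75 ln(1 − 0.333333) = 0.304098 ≈ 0.304.

d(Sp1,Sp2) = 0.392, d(Sp1,Sp3) = 0.225, d(Sp2,Sp3) = 0.304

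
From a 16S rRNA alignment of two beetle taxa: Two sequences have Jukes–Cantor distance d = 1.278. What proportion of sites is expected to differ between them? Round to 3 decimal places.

p = (3/4)(1 − e^(−4d/3)) = 0.75 × (1 − e^(-1.704)) = 0.75 × (1 − 0.181954) = 0.613535.

0.614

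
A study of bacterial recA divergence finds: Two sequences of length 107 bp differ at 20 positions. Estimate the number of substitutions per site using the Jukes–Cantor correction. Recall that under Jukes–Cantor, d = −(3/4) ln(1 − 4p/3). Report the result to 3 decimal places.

0.215

p = 20/107 ≈ 0.186916.
d = −(3/4) ln(1 − 4p/3) = −0.75 ln(1 − 0.249221) = −0.75 ln(0.750779)
  = −0.75 × (-0.286644) = 0.214983 substitutions/site.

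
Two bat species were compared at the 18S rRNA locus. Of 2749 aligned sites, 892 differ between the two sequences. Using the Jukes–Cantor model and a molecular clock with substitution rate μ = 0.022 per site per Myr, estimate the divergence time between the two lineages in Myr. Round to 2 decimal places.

p = 892/2749 ≈ 0.324482.
d = −(3/4) ln(1 − 4p/3) = −0.75 ln(1 − 0.432643) = −0.75 ln(0.567357)
  = −0.75 × (-0.566767) = 0.425075 substitutions/site.
Under a molecular clock d = 2μt, so t = d/(2μ) = 0.425075 / (2 × 0.022) = 9.66 Myr.

9.66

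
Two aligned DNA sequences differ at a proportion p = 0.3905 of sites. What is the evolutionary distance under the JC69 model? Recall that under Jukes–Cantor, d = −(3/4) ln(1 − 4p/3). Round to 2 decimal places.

d = −(3/4) ln(1 − 4p/3) = −0.75 ln(1 − 0.520667) = −0.75 ln(0.479333)
  = −0.75 × (-0.735360) = 0.551520 substitutions/site.

0.55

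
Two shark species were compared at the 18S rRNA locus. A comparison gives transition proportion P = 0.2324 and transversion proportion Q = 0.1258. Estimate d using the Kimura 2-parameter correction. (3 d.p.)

Under the Kimura two-parameter model, d = −½ ln(1 − 2P − Q) − ¼ ln(1 − 2Q).
1 − 2P − Q = 0.4094, giving −½ ln(0.4094) = 0.446531.
1 − 2Q = 0.7484, giving −¼ ln(0.7484) = 0.072454.
d = 0.446531 + 0.072454 = 0.518985.

0.519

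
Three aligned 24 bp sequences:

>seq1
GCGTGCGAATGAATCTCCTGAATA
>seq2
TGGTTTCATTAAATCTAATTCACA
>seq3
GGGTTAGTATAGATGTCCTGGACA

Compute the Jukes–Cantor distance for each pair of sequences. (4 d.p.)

seq1–seq2: 12/24 sites differ → p = 0.5, d = −0.75 ln(1 − 0.666667) = 0.823960 ≈ 0.8240.
seq1–seq3: 9/24 sites differ → p = 0.375, d = −0.75 ln(1 − 0.5) = 0.519860 ≈ 0.5199.
seq2–seq3: 11/24 sites differ → p ≈ 0.458333, d = −0.75 ln(1 − 0.611111) = 0.708346 ≈ 0.7083.

d(seq1,seq2) = 0.8240, d(seq1,seq3) = 0.5199, d(seq2,seq3) = 0.7083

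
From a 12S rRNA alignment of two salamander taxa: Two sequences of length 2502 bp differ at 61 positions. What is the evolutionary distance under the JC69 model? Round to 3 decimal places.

0.025

p = 61/2502 ≈ 0.02438.
d = −(3/4) ln(1 − 4p/3) = −0.75 ln(1 − 0.032507) = −0.75 ln(0.967493)
  = −0.75 × (-0.033047) = 0.024785 substitutions/site.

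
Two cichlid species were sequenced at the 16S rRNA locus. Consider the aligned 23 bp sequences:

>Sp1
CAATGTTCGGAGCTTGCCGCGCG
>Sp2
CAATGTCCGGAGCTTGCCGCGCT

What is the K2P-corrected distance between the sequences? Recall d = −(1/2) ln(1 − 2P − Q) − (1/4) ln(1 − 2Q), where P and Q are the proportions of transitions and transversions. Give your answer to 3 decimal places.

Of 23 sites, 1 differences are transitions and 1 are transversions, so P = 1/23 ≈ 0.043478 and Q = 1/23 ≈ 0.043478.
Under the Kimura two-parameter model, d = −½ ln(1 − 2P − Q) − ¼ ln(1 − 2Q).
1 − 2P − Q = 0.869566, giving −½ ln(0.869566) = 0.069881.
1 − 2Q = 0.913044, giving −¼ ln(0.913044) = 0.022743.
d = 0.069881 + 0.022743 = 0.092624.

0.093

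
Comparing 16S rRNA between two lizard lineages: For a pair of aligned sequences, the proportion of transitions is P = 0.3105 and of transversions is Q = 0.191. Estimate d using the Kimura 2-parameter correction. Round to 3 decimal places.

0.956

Under the Kimura two-parameter model, d = −½ ln(1 − 2P − Q) − ¼ ln(1 − 2Q).
1 − 2P − Q = 0.188, giving −½ ln(0.188) = 0.835657.
1 − 2Q = 0.618, giving −¼ ln(0.618) = 0.120317.
d = 0.835657 + 0.120317 = 0.955974.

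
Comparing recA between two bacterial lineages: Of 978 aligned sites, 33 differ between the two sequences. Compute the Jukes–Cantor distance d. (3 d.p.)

p = 33/978 ≈ 0.033742.
d = −(3/4) ln(1 − 4p/3) = −0.75 ln(1 − 0.044989) = −0.75 ln(0.955011)
  = −0.75 × (-0.046032) = 0.034524 substitutions/site.

0.035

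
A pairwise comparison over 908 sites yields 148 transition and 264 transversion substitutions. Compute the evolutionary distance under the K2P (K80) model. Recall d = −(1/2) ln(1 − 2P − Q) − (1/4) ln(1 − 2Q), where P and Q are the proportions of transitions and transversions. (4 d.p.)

0.6973

P = 148/908 ≈ 0.162996 and Q = 264/908 ≈ 0.290749.
Under the Kimura two-parameter model, d = −½ ln(1 − 2P − Q) − ¼ ln(1 − 2Q).
1 − 2P − Q = 0.383259, giving −½ ln(0.383259) = 0.479522.
1 − 2Q = 0.418502, giving −¼ ln(0.418502) = 0.217768.
d = 0.479522 + 0.217768 = 0.697290.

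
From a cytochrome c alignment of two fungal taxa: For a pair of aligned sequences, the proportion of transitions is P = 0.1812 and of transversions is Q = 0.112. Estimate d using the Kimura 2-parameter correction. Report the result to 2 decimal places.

Under the Kimura two-parameter model, d = −½ ln(1 − 2P − Q) − ¼ ln(1 − 2Q).
1 − 2P − Q = 0.5256, giving −½ ln(0.5256) = 0.321607.
1 − 2Q = 0.776, giving −¼ ln(0.776) = 0.063401.
d = 0.321607 + 0.063401 = 0.385008.

0.39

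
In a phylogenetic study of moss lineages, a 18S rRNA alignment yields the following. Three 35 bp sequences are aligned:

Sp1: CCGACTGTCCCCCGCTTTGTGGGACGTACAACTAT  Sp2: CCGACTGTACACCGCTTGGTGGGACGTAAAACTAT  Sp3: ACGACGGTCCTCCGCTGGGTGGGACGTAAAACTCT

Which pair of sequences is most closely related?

Sp1–Sp2: 4/35 differ, p = 0.114, d = 0.124.
Sp1–Sp3: 7/35 differ, p = 0.200, d = 0.233.
Sp2–Sp3: 6/35 differ, p = 0.171, d = 0.195.
The smallest distance is between Sp1 and Sp2.

Sp1 and Sp2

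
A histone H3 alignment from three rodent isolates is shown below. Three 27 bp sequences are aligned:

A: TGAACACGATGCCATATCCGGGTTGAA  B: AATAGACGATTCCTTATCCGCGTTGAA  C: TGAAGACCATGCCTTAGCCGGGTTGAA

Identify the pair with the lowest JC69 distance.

A and C

A–B: 7/27 differ, p = 0.259, d = 0.318.
A–C: 4/27 differ, p = 0.148, d = 0.165.
B–C: 7/27 differ, p = 0.259, d = 0.318.
The smallest distance is between A and C.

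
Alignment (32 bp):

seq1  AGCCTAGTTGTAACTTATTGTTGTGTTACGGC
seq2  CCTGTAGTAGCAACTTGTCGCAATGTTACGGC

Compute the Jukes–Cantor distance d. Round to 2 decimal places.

0.46

The sequences differ at 11 of 32 sites, so p = 11/32 = 0.34375.
d = −(3/4) ln(1 − 4p/3) = −0.75 ln(1 − 0.458333) = −0.75 ln(0.541667)
  = −0.75 × (-0.613104) = 0.459828 substitutions/site.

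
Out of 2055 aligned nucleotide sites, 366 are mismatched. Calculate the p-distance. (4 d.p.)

p = 366/2055 = 0.178102… ≈ 0.1781 (to 4 d.p.).

0.1781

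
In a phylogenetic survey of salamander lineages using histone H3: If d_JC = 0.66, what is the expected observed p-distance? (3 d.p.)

p = (3/4)(1 − e^(−4d/3)) = 0.75 × (1 − e^(-0.88)) = 0.75 × (1 − 0.414783) = 0.438913.

0.439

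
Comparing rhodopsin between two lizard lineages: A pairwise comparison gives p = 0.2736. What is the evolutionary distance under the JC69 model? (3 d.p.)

0.340

d = −(3/4) ln(1 − 4p/3) = −0.75 ln(1 − 0.3648) = −0.75 ln(0.6352)
  = −0.75 × (-0.453815) = 0.340361 substitutions/site.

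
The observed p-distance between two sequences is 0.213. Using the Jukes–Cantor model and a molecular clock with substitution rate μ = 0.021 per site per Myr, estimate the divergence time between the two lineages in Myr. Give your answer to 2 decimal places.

d = −(3/4) ln(1 − 4p/3) = −0.75 ln(1 − 0.284) = −0.75 ln(0.716)
  = −0.75 × (-0.334075) = 0.250556 substitutions/site.
Under a molecular clock d = 2μt, so t = d/(2μ) = 0.250556 / (2 × 0.021) = 5.97 Myr.

5.97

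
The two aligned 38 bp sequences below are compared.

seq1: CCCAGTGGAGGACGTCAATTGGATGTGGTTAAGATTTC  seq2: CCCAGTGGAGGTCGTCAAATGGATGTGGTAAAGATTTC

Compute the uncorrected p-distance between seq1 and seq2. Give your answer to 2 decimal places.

0.08

The sequences differ at 3 of 38 positions (sites 12, 19, 30).
p = 3/38 = 0.078947… ≈ 0.08 (to 2 d.p.).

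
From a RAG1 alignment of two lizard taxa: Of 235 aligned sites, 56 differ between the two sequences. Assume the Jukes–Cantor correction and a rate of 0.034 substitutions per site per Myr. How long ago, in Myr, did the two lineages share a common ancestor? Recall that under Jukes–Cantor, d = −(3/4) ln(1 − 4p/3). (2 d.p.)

4.22

p = 56/235 ≈ 0.238298.
d = −(3/4) ln(1 − 4p/3) = −0.75 ln(1 − 0.317731) = −0.75 ln(0.682269)
  = −0.75 × (-0.382331) = 0.286748 substitutions/site.
Under a molecular clock d = 2μt, so t = d/(2μ) = 0.286748 / (2 × 0.034) = 4.22 Myr.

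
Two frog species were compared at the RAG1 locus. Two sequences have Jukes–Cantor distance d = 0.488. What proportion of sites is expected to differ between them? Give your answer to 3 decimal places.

p = (3/4)(1 − e^(−4d/3)) = 0.75 × (1 − e^(-0.650667)) = 0.75 × (1 − 0.521698) = 0.358727.

0.359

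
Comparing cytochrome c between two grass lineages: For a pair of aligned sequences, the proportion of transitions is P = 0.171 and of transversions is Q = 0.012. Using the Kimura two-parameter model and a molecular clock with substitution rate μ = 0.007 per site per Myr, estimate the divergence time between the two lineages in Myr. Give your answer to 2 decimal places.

16.04

Under the Kimura two-parameter model, d = −½ ln(1 − 2P − Q) − ¼ ln(1 − 2Q).
1 − 2P − Q = 0.646, giving −½ ln(0.646) = 0.218478.
1 − 2Q = 0.976, giving −¼ ln(0.976) = 0.006073.
d = 0.218478 + 0.006073 = 0.224551.
Under a molecular clock d = 2μt, so t = d/(2μ) = 0.224551 / (2 × 0.007) = 16.04 Myr.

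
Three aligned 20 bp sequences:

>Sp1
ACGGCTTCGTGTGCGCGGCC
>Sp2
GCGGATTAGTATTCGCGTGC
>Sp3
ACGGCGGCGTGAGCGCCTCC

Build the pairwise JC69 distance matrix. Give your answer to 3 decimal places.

Sp1–Sp2: 7/20 sites differ → p = 0.35, d = −0.75 ln(1 − 0.466667) = 0.471457 ≈ 0.471.
Sp1–Sp3: 5/20 sites differ → p = 0.25, d = −0.75 ln(1 − 0.333333) = 0.304098 ≈ 0.304.
Sp2–Sp3: 10/20 sites differ → p = 0.5, d = −0.75 ln(1 − 0.666667) = 0.823960 ≈ 0.824.

d(Sp1,Sp2) = 0.471, d(Sp1,Sp3) = 0.304, d(Sp2,Sp3) = 0.824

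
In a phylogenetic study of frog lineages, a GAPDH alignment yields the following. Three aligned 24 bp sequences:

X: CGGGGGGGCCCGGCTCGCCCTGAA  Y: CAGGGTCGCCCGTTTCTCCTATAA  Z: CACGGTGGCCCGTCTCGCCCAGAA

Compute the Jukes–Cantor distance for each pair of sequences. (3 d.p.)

d(X,Y) = 0.520, d(X,Z) = 0.244, d(Y,Z) = 0.304

X–Y: 9/24 sites differ → p = 0.375, d = −0.75 ln(1 − 0.5) = 0.519860 ≈ 0.520.
X–Z: 5/24 sites differ → p ≈ 0.208333, d = −0.75 ln(1 − 0.277777) = 0.244066 ≈ 0.244.
Y–Z: 6/24 sites differ → p = 0.25, d = −0.75 ln(1 − 0.333333) = 0.304098 ≈ 0.304.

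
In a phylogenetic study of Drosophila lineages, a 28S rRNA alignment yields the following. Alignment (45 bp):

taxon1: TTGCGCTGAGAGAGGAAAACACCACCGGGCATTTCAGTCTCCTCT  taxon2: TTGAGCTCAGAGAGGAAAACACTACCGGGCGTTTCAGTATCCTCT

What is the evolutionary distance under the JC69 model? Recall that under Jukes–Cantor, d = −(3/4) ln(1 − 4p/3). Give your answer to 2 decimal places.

0.12

The sequences differ at 5 of 45 sites (4, 8, 23, 31, 39), so p = 5/45 ≈ 0.111111.
d = −(3/4) ln(1 − 4p/3) = −0.75 ln(1 − 0.148148) = −0.75 ln(0.851852)
  = −0.75 × (-0.160342) = 0.120257 substitutions/site.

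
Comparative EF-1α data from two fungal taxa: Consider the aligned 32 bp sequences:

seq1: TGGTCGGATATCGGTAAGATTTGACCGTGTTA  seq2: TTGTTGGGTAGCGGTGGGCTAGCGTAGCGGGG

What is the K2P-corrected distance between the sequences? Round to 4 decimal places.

0.9666

Of 32 sites, 8 differences are transitions and 9 are transversions, so P = 8/32 = 0.25 and Q = 9/32 = 0.28125.
Under the Kimura two-parameter model, d = −½ ln(1 − 2P − Q) − ¼ ln(1 − 2Q).
1 − 2P − Q = 0.21875, giving −½ ln(0.21875) = 0.759913.
1 − 2Q = 0.4375, giving −¼ ln(0.4375) = 0.206670.
d = 0.759913 + 0.206670 = 0.966583.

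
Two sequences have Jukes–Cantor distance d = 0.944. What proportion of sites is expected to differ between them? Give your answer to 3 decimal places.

0.537

p = (3/4)(1 − e^(−4d/3)) = 0.75 × (1 − e^(-1.258667)) = 0.75 × (1 − 0.284032) = 0.536976.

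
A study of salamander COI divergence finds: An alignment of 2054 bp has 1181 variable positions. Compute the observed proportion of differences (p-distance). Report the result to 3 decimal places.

p = 1181/2054 = 0.574975… ≈ 0.575 (to 3 d.p.).

0.575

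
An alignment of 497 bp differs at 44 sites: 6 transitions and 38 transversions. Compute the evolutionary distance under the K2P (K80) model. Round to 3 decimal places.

P = 6/497 ≈ 0.012072 and Q = 38/497 ≈ 0.076459.
Under the Kimura two-parameter model, d = −½ ln(1 − 2P − Q) − ¼ ln(1 − 2Q).
1 − 2P − Q = 0.899397, giving −½ ln(0.899397) = 0.053015.
1 − 2Q = 0.847082, giving −¼ ln(0.847082) = 0.041489.
d = 0.053015 + 0.041489 = 0.094504.

0.095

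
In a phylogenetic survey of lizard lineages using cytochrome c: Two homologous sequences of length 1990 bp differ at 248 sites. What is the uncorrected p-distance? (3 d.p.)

p = 248/1990 = 0.124623… ≈ 0.125 (to 3 d.p.).

0.125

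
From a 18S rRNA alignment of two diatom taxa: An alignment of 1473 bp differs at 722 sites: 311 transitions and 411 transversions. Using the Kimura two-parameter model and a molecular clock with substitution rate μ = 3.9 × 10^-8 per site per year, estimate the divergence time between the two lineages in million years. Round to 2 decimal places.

10.36

P = 311/1473 ≈ 0.211134 and Q = 411/1473 ≈ 0.279022.
Under the Kimura two-parameter model, d = −½ ln(1 − 2P − Q) − ¼ ln(1 − 2Q).
1 − 2P − Q = 0.29871, giving −½ ln(0.29871) = 0.604141.
1 − 2Q = 0.441956, giving −¼ ln(0.441956) = 0.204136.
d = 0.604141 + 0.204136 = 0.808277.
Under a molecular clock d = 2μt, so t = d/(2μ) = 0.808277 / (2 × 3.9 × 10^-8) = 10.36 million years.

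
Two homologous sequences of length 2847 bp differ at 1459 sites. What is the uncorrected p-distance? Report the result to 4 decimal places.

0.5125

p = 1459/2847 = 0.512469… ≈ 0.5125 (to 4 d.p.).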